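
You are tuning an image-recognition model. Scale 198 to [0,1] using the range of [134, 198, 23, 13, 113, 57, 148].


min=13, max=198
(198-13)/(198-13) = 185/185 = 1.0

1.0


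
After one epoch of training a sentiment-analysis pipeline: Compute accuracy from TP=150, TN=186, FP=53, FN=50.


Accuracy = (TP+TN)/(TP+TN+FP+FN)
= (150+186)/(439)
= 336/439 = 76.54%

76.54%


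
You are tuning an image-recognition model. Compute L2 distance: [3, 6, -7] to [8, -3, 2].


d = √((3-8)² + (6+ 3)² + (-7-2)²)
  = √(25 + 81 + 81)
  = √187 = 13.6748

13.6748


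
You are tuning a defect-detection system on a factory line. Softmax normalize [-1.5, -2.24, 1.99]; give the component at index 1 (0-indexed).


Exponentials: e^-1.5=0.2231, e^-2.24=0.1065, e^1.99=7.3155
Sum = 7.6451
Softmax = [0.0292, 0.0139, 0.9569]
p[1] = 0.1065/7.6451 = 0.0139

0.0139


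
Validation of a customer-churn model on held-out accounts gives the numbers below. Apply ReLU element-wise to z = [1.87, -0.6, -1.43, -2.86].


ReLU(1.87) = max(0, 1.87) = 1.87
ReLU(-0.6) = max(0, -0.6) = 0.0
ReLU(-1.43) = max(0, -1.43) = 0.0
ReLU(-2.86) = max(0, -2.86) = 0.0
result = [1.87, 0.0, 0.0, 0.0]

[1.87, 0.0, 0.0, 0.0]


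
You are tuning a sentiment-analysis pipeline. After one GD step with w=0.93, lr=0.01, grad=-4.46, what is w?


w_new = w - α·∇
= 0.93 - 0.01·-4.46
= 0.93 + 0.0446
= 0.9746

0.9746


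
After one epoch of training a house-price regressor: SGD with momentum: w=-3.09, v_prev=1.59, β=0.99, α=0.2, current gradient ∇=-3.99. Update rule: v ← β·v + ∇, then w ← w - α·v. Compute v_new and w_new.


v_new = 0.99·1.59 - 3.99 = 1.5741 - 3.99 = -2.4159
w_new = -3.09 - 0.2·-2.4159 = -3.09 + 0.48318 = -2.60682

v_new=-2.4159, w_new=-2.60682


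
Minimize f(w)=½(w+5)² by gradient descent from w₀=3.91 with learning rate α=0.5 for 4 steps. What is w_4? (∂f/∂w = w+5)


step 1: grad = 3.91+5 = 8.91; w = 3.91 - 0.5·(8.91) = -0.545
step 2: grad = -0.545+5 = 4.455; w = -0.545 - 0.5·(4.455) = -2.7725
step 3: grad = -2.7725+5 = 2.2275; w = -2.7725 - 0.5·(2.2275) = -3.88625
step 4: grad = -3.88625+5 = 1.11375; w = -3.88625 - 0.5·(1.11375) = -4.443125

-4.443125


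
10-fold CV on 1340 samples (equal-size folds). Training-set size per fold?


Fold size = 1340/10 = 134
Training per fold = 1340 - 134 = 1206

1206


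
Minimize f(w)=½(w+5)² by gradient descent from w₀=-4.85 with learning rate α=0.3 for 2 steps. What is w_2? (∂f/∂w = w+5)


step 1: grad = -4.85+5 = 0.15; w = -4.85 - 0.3·(0.15) = -4.895
step 2: grad = -4.895+5 = 0.105; w = -4.895 - 0.3·(0.105) = -4.9265

-4.9265


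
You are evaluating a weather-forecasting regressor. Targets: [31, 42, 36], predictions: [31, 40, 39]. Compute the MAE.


Absolute errors: |31-31|=0, |42-40|=2, |36-39|=3
Sum = 5
MAE = 5/3 = 5/3

5/3


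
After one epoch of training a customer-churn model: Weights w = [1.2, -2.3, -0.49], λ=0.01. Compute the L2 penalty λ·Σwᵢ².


‖w‖₂² = (1.2)² + (-2.3)² + (-0.49)²
     = 1.44 + 5.29 + 0.2401
     = 6.9701
λ·‖w‖₂² = 0.01·6.9701 = 0.069701

0.069701


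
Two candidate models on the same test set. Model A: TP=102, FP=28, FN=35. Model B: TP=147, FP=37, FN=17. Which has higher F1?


Model A: P=102/130=0.7846, R=102/137=0.7445, F1=2PR/(P+R)=2TP/(2TP+FP+FN)=204/267=0.764
Model B: P=147/184=0.7989, R=147/164=0.8963, F1=2PR/(P+R)=2TP/(2TP+FP+FN)=294/348=0.8448
0.764 < 0.8448 → Model B

Model B


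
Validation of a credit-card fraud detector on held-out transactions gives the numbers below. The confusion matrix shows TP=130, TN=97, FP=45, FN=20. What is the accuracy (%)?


Accuracy = (TP+TN)/(TP+TN+FP+FN)
= (130+97)/(292)
= 227/292 = 77.74%

77.74%


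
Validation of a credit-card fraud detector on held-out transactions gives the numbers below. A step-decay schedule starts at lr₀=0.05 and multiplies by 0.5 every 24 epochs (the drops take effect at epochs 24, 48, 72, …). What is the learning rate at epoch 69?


n_drops = ⌊69/24⌋ = 2
lr = 0.05·0.5^2 = 0.05·0.25 = 0.0125

0.0125


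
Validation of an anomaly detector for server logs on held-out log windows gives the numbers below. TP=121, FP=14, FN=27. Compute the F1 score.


Precision = 121/135 = 0.8963
Recall = 121/148 = 0.8176
F1 = 2·P·R/(P+R) = 2·TP/(2·TP+FP+FN) = 242/(242+14+27) = 242/283 = 0.8551

0.8551


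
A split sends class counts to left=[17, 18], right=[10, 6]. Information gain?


Parent = [27, 24], H_parent = 0.9975
H_left = 0.9994 (n=35), H_right = 0.9544 (n=16)
H_children = (35/51)·0.9994 + (16/51)·0.9544 = 0.9853
IG = 0.9975 - 0.9853 = 0.0122

0.0122


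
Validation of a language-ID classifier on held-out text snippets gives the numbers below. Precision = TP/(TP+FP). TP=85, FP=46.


Precision = TP/(TP+FP)
= 85/(85+46)
= 85/131 = 64.89%

64.89%


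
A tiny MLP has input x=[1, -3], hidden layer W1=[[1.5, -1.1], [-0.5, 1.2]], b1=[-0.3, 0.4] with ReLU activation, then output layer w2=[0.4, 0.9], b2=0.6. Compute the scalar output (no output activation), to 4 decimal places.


z1[0] = (1.5)·(1) + (-1.1)·(-3) - 0.3 = 4.5
z1[1] = (-0.5)·(1) + (1.2)·(-3) + 0.4 = -3.7
h = ReLU(z1) = [4.5, 0.0]
output = (0.4)·(4.5) + (0.9)·(0.0) + 0.6 = 2.4

2.4


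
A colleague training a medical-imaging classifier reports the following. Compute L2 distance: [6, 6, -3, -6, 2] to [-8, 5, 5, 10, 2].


d = √((6+ 8)² + (6-5)² + (-3-5)² + (-6-10)² + (2-2)²)
  = √(196 + 1 + 64 + 256 + 0)
  = √517 = 22.7376

22.7376


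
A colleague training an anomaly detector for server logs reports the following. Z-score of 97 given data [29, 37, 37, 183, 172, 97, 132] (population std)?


μ = 98.1429, σ = 61.0162
z = (97 - 98.1429)/61.0162 = -0.0187

-0.0187


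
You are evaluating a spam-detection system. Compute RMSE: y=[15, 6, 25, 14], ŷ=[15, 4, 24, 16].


MSE = 9/4 = 2.25
RMSE = √(9/4) = 1.5

1.5


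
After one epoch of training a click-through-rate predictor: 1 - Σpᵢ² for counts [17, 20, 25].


Probabilities: [17/62, 20/62, 25/62] ≈ [0.2742, 0.3226, 0.4032]
Σpᵢ² = (289 + 400 + 625)/62² = 1314/3844
Gini = 1 - Σpᵢ² = 1 - 1314/3844 = 0.6582

0.6582


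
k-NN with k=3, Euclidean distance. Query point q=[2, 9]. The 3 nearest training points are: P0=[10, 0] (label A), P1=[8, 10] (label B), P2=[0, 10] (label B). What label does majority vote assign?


d(q,P0) = 12.0416  (label A)
d(q,P1) = 6.0828  (label B)
d(q,P2) = 2.2361  (label B)
Votes: A=1, B=2
Majority → B

B


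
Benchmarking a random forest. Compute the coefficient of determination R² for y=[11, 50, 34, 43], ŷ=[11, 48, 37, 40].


ȳ = 34.5
SS_res = Σ(y-ŷ)² = 22
SS_tot = Σ(y-ȳ)² = 865
R² = 1 - SS_res/SS_tot = 1 - 0.0254 = 0.9746

0.9746


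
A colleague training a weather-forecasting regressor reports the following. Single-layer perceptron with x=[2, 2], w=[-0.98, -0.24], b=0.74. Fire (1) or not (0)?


z = (2)·(-0.98) + (2)·(-0.24) + 0.74
  = -1.7
step(z) = 0 (z<0)

0


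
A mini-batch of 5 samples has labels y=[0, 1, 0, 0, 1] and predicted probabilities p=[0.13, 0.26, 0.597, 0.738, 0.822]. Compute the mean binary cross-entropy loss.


L[0] = -ln(1-0.13) = -ln(0.87) = 0.1393
L[1] = -ln(0.26) = 1.3471
L[2] = -ln(1-0.597) = -ln(0.403) = 0.9088
L[3] = -ln(1-0.738) = -ln(0.262) = 1.3394
L[4] = -ln(0.822) = 0.196
mean = (0.1393 + 1.3471 + 0.9088 + 1.3394 + 0.196)/5 = 0.7861

0.7861


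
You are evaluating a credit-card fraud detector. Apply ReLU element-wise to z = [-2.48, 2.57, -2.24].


ReLU(-2.48) = max(0, -2.48) = 0.0
ReLU(2.57) = max(0, 2.57) = 2.57
ReLU(-2.24) = max(0, -2.24) = 0.0
result = [0.0, 2.57, 0.0]

[0.0, 2.57, 0.0]


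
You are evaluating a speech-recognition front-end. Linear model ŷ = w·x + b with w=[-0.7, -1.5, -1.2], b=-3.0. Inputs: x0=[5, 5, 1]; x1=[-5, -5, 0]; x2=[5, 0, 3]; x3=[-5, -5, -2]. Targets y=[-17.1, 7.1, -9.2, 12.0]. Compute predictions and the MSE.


ŷ0 = (-0.7)·(5) + (-1.5)·(5) + (-1.2)·(1) - 3.0 = -15.2
ŷ1 = (-0.7)·(-5) + (-1.5)·(-5) + (-1.2)·(0) - 3.0 = 8.0
ŷ2 = (-0.7)·(5) + (-1.5)·(0) + (-1.2)·(3) - 3.0 = -10.1
ŷ3 = (-0.7)·(-5) + (-1.5)·(-5) + (-1.2)·(-2) - 3.0 = 10.4
errors² = [3.61, 0.81, 0.81, 2.56]
MSE = 7.7900/4 = 1.9475

1.9475


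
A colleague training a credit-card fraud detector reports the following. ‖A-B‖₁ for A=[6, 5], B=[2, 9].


d = |6-2| + |5-9|
  = 4 + 4
  = 8

8


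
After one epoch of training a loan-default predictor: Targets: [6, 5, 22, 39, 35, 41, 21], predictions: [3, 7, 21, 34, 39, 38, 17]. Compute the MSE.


Squared errors: (6-3)²=9, (5-7)²=4, (22-21)²=1, (39-34)²=25, (35-39)²=16, (41-38)²=9, (21-17)²=16
Sum = 80
MSE = 80/7 = 80/7

80/7


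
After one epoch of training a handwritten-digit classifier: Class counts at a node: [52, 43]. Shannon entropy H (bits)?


Probabilities: [52/95, 43/95] ≈ [0.5474, 0.4526]
H = -((52/95)·log₂(52/95) + (43/95)·log₂(43/95))
  = 0.9935 bits

0.9935 bits


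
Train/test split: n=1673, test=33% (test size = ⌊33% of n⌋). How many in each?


Test = ⌊1673·33/100⌋ = 552
Train = 1673 - 552 = 1121

Train: 1121, Test: 552


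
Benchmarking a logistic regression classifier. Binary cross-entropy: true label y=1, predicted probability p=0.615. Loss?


BCE = -[y·ln(p) + (1-y)·ln(1-p)]
= -1·ln(0.615) - 0
= -ln(0.615) = 0.4861

0.4861


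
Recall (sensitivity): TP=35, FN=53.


Recall = TP/(TP+FN)
= 35/(35+53)
= 35/88 = 39.77%

39.77%


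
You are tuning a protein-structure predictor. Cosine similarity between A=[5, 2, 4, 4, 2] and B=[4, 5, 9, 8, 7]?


A·B = 5·4 + 2·5 + 4·9 + 4·8 + 2·7 = 112
‖A‖ = √65 = 8.0623, ‖B‖ = √235 = 15.3297
cos = 112/(√65·√235) = 112/√15275 = 0.9062

0.9062


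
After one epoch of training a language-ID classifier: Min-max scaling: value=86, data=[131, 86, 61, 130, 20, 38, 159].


min=20, max=159
(86-20)/(159-20) = 66/139 = 0.4748

0.4748


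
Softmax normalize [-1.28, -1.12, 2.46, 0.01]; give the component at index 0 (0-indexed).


Exponentials: e^-1.28=0.278, e^-1.12=0.3263, e^2.46=11.7048, e^0.01=1.0101
Sum = 13.3192
Softmax = [0.0209, 0.0245, 0.8788, 0.0758]
p[0] = 0.278/13.3192 = 0.0209

0.0209


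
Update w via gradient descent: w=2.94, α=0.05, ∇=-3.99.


w_new = w - α·∇
= 2.94 - 0.05·-3.99
= 2.94 + 0.1995
= 3.1395

3.1395


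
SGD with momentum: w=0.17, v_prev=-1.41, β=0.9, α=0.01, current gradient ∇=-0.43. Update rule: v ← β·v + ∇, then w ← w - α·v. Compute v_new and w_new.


v_new = 0.9·-1.41 - 0.43 = -1.269 - 0.43 = -1.699
w_new = 0.17 - 0.01·-1.699 = 0.17 + 0.01699 = 0.18699

v_new=-1.699, w_new=0.18699


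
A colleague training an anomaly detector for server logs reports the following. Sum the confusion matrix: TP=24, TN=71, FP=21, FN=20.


Total = TP + TN + FP + FN
= 24 + 71 + 21 + 20
= 136
(Predicted positive: 45, predicted negative: 91)

136


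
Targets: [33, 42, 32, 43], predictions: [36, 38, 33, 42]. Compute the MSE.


Squared errors: (33-36)²=9, (42-38)²=16, (32-33)²=1, (43-42)²=1
Sum = 27
MSE = 27/4 = 27/4

27/4


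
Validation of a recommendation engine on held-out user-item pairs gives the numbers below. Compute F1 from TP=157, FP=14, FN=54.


Precision = 157/171 = 0.9181
Recall = 157/211 = 0.7441
F1 = 2·P·R/(P+R) = 2·TP/(2·TP+FP+FN) = 314/(314+14+54) = 314/382 = 0.822

0.822


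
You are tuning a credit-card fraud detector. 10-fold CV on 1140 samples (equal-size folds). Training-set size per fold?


Fold size = 1140/10 = 114
Training per fold = 1140 - 114 = 1026

1026


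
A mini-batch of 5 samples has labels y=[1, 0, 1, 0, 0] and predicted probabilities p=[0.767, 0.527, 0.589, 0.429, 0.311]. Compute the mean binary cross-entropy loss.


L[0] = -ln(0.767) = 0.2653
L[1] = -ln(1-0.527) = -ln(0.473) = 0.7487
L[2] = -ln(0.589) = 0.5293
L[3] = -ln(1-0.429) = -ln(0.571) = 0.5604
L[4] = -ln(1-0.311) = -ln(0.689) = 0.3725
mean = (0.2653 + 0.7487 + 0.5293 + 0.5604 + 0.3725)/5 = 0.4952

0.4952


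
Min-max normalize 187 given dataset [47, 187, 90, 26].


min=26, max=187
(187-26)/(187-26) = 161/161 = 1.0

1.0


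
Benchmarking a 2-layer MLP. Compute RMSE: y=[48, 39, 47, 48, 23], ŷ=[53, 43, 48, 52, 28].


MSE = 83/5 = 16.6
RMSE = √(83/5) = 4.0743

4.0743


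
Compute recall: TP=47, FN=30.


Recall = TP/(TP+FN)
= 47/(47+30)
= 47/77 = 61.04%

61.04%


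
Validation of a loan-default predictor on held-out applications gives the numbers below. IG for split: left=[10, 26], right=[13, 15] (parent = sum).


Parent = [23, 41], H_parent = 0.9422
H_left = 0.8524 (n=36), H_right = 0.9963 (n=28)
H_children = (36/64)·0.8524 + (28/64)·0.9963 = 0.9154
IG = 0.9422 - 0.9154 = 0.0268

0.0268


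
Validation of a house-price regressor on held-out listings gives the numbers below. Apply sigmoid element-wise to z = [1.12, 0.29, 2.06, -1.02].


σ(1.12) = 1/(1+e^-1.12) = 0.754
σ(0.29) = 1/(1+e^-0.29) = 0.572
σ(2.06) = 1/(1+e^-2.06) = 0.887
σ(-1.02) = 1/(1+e^1.02) = 0.265
result = [0.754, 0.572, 0.887, 0.265]

[0.754, 0.572, 0.887, 0.265]


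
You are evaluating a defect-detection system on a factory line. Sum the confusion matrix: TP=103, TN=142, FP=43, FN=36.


Total = TP + TN + FP + FN
= 103 + 142 + 43 + 36
= 324
(Predicted positive: 146, predicted negative: 178)

324


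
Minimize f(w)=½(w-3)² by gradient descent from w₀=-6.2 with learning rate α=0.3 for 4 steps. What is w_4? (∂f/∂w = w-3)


step 1: grad = -6.2-3 = -9.2; w = -6.2 - 0.3·(-9.2) = -3.44
step 2: grad = -3.44-3 = -6.44; w = -3.44 - 0.3·(-6.44) = -1.508
step 3: grad = -1.508-3 = -4.508; w = -1.508 - 0.3·(-4.508) = -0.1556
step 4: grad = -0.1556-3 = -3.1556; w = -0.1556 - 0.3·(-3.1556) = 0.79108

0.79108


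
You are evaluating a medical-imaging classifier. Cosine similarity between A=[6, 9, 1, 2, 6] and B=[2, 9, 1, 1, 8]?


A·B = 6·2 + 9·9 + 1·1 + 2·1 + 6·8 = 144
‖A‖ = √158 = 12.5698, ‖B‖ = √151 = 12.2882
cos = 144/(√158·√151) = 144/√23858 = 0.9323

0.9323


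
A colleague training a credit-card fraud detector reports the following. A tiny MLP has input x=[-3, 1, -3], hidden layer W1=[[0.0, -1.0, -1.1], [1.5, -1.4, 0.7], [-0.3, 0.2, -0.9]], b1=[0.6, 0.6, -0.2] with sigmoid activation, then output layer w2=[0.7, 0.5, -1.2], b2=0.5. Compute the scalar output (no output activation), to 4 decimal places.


z1[0] = (0.0)·(-3) + (-1.0)·(1) + (-1.1)·(-3) + 0.6 = 2.9
z1[1] = (1.5)·(-3) + (-1.4)·(1) + (0.7)·(-3) + 0.6 = -7.4
z1[2] = (-0.3)·(-3) + (0.2)·(1) + (-0.9)·(-3) - 0.2 = 3.6
h = sigmoid(z1) = [0.9478, 0.0006, 0.9734]
output = (0.7)·(0.9478) + (0.5)·(0.0006) + (-1.2)·(0.9734) + 0.5 = -0.0043

-0.0043


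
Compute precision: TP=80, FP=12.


Precision = TP/(TP+FP)
= 80/(80+12)
= 80/92 = 86.96%

86.96%


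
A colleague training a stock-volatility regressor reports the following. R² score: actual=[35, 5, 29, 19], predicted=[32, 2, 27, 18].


ȳ = 22
SS_res = Σ(y-ŷ)² = 23
SS_tot = Σ(y-ȳ)² = 516
R² = 1 - SS_res/SS_tot = 1 - 0.0446 = 0.9554

0.9554


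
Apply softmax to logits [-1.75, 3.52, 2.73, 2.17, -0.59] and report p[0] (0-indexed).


Exponentials: e^-1.75=0.1738, e^3.52=33.7844, e^2.73=15.3329, e^2.17=8.7583, e^-0.59=0.5543
Sum = 58.6037
Softmax = [0.003, 0.5765, 0.2616, 0.1494, 0.0095]
p[0] = 0.1738/58.6037 = 0.003

0.003


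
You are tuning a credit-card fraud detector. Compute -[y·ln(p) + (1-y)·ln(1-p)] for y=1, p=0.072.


BCE = -[y·ln(p) + (1-y)·ln(1-p)]
= -1·ln(0.072) - 0
= -ln(0.072) = 2.6311

2.6311


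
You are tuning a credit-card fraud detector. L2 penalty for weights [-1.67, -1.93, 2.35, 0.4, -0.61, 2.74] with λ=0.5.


‖w‖₂² = (-1.67)² + (-1.93)² + (2.35)² + (0.4)² + (-0.61)² + (2.74)²
     = 2.7889 + 3.7249 + 5.5225 + 0.16 + 0.3721 + 7.5076
     = 20.076
λ·‖w‖₂² = 0.5·20.076 = 10.038

10.038


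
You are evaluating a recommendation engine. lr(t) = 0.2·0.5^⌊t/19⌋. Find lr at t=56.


n_drops = ⌊56/19⌋ = 2
lr = 0.2·0.5^2 = 0.2·0.25 = 0.05

0.05


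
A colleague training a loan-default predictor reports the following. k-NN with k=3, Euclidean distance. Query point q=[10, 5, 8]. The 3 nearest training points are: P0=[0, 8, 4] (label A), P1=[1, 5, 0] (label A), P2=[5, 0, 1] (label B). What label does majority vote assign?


d(q,P0) = 11.1803  (label A)
d(q,P1) = 12.0416  (label A)
d(q,P2) = 9.9499  (label B)
Votes: A=2, B=1
Majority → A

A


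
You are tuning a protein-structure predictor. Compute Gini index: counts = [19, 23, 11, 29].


Probabilities: [19/82, 23/82, 11/82, 29/82] ≈ [0.2317, 0.2805, 0.1341, 0.3537]
Σpᵢ² = (361 + 529 + 121 + 841)/82² = 1852/6724
Gini = 1 - Σpᵢ² = 1 - 1852/6724 = 0.7246

0.7246


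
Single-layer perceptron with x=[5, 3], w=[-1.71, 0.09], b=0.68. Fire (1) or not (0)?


z = (5)·(-1.71) + (3)·(0.09) + 0.68
  = -7.6
step(z) = 0 (z<0)

0


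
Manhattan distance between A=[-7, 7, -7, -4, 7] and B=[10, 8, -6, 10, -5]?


d = |-7-10| + |7-8| + |-7+ 6| + |-4-10| + |7+ 5|
  = 17 + 1 + 1 + 14 + 12
  = 45

45


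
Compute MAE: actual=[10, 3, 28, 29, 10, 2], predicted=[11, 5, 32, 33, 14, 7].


Absolute errors: |10-11|=1, |3-5|=2, |28-32|=4, |29-33|=4, |10-14|=4, |2-7|=5
Sum = 20
MAE = 20/6 = 10/3

10/3


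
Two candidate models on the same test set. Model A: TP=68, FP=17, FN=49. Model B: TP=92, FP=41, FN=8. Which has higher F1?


Model A: P=68/85=0.8, R=68/117=0.5812, F1=2PR/(P+R)=2TP/(2TP+FP+FN)=136/202=0.6733
Model B: P=92/133=0.6917, R=92/100=0.92, F1=2PR/(P+R)=2TP/(2TP+FP+FN)=184/233=0.7897
0.6733 < 0.7897 → Model B

Model B


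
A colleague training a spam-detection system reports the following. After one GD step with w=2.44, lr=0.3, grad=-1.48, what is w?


w_new = w - α·∇
= 2.44 - 0.3·-1.48
= 2.44 + 0.444
= 2.884

2.884


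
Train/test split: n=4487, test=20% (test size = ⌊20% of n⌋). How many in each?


Test = ⌊4487·20/100⌋ = 897
Train = 4487 - 897 = 3590

Train: 3590, Test: 897


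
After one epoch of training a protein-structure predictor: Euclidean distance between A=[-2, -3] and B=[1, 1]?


d = √((-2-1)² + (-3-1)²)
  = √(9 + 16)
  = √25 = 5.0

5.0


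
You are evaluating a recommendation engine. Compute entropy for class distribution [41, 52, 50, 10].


Probabilities: [41/153, 52/153, 50/153, 10/153] ≈ [0.268, 0.3399, 0.3268, 0.0654]
H = -((41/153)·log₂(41/153) + (52/153)·log₂(52/153) + (50/153)·log₂(50/153) + (10/153)·log₂(10/153))
  = 1.8228 bits

1.8228 bits


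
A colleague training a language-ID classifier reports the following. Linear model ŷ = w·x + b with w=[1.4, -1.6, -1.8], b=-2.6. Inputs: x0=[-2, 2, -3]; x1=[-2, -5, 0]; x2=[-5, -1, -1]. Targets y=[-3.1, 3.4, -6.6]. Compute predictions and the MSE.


ŷ0 = (1.4)·(-2) + (-1.6)·(2) + (-1.8)·(-3) - 2.6 = -3.2
ŷ1 = (1.4)·(-2) + (-1.6)·(-5) + (-1.8)·(0) - 2.6 = 2.6
ŷ2 = (1.4)·(-5) + (-1.6)·(-1) + (-1.8)·(-1) - 2.6 = -6.2
errors² = [0.01, 0.64, 0.16]
MSE = 0.8100/3 = 0.27

0.27


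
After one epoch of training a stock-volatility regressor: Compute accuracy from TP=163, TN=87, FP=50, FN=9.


Accuracy = (TP+TN)/(TP+TN+FP+FN)
= (163+87)/(309)
= 250/309 = 80.91%

80.91%


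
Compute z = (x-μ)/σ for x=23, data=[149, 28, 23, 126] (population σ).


μ = 81.5, σ = 56.6149
z = (23 - 81.5)/56.6149 = -1.0333

-1.0333


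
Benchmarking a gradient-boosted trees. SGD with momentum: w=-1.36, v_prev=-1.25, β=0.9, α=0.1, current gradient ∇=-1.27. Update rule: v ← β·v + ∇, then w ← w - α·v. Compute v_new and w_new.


v_new = 0.9·-1.25 - 1.27 = -1.125 - 1.27 = -2.395
w_new = -1.36 - 0.1·-2.395 = -1.36 + 0.2395 = -1.1205

v_new=-2.395, w_new=-1.1205


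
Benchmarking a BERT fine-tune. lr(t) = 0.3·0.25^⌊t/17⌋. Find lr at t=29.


n_drops = ⌊29/17⌋ = 1
lr = 0.3·0.25^1 = 0.3·0.25 = 0.075

0.075


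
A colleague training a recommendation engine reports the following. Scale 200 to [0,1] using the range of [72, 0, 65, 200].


min=0, max=200
(200-0)/(200-0) = 200/200 = 1.0

1.0


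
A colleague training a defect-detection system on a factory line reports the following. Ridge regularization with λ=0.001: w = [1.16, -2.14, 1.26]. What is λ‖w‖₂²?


‖w‖₂² = (1.16)² + (-2.14)² + (1.26)²
     = 1.3456 + 4.5796 + 1.5876
     = 7.5128
λ·‖w‖₂² = 0.001·7.5128 = 0.007513

0.007513


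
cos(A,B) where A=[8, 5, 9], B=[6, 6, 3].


A·B = 8·6 + 5·6 + 9·3 = 105
‖A‖ = √170 = 13.0384, ‖B‖ = √81 = 9
cos = 105/(√170·√81) = 105/√13770 = 0.8948

0.8948


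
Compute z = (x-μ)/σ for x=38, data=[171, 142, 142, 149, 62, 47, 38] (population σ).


μ = 107.2857, σ = 51.6795
z = (38 - 107.2857)/51.6795 = -1.3407

-1.3407


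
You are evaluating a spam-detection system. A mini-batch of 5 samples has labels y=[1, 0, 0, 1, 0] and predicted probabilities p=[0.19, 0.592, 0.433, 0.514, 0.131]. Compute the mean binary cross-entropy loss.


L[0] = -ln(0.19) = 1.6607
L[1] = -ln(1-0.592) = -ln(0.408) = 0.8965
L[2] = -ln(1-0.433) = -ln(0.567) = 0.5674
L[3] = -ln(0.514) = 0.6655
L[4] = -ln(1-0.131) = -ln(0.869) = 0.1404
mean = (1.6607 + 0.8965 + 0.5674 + 0.6655 + 0.1404)/5 = 0.7861

0.7861


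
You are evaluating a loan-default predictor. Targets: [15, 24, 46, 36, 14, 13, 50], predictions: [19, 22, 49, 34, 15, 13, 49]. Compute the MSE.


Squared errors: (15-19)²=16, (24-22)²=4, (46-49)²=9, (36-34)²=4, (14-15)²=1, (13-13)²=0, (50-49)²=1
Sum = 35
MSE = 35/7 = 5

5


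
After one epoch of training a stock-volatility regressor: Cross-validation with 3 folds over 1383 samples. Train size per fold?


Fold size = 1383/3 = 461
Training per fold = 1383 - 461 = 922

922


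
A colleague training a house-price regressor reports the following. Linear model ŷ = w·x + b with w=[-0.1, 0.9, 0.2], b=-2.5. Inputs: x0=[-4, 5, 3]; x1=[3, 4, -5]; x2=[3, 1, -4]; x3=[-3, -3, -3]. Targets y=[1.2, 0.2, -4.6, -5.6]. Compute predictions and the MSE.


ŷ0 = (-0.1)·(-4) + (0.9)·(5) + (0.2)·(3) - 2.5 = 3.0
ŷ1 = (-0.1)·(3) + (0.9)·(4) + (0.2)·(-5) - 2.5 = -0.2
ŷ2 = (-0.1)·(3) + (0.9)·(1) + (0.2)·(-4) - 2.5 = -2.7
ŷ3 = (-0.1)·(-3) + (0.9)·(-3) + (0.2)·(-3) - 2.5 = -5.5
errors² = [3.24, 0.16, 3.61, 0.01]
MSE = 7.0200/4 = 1.755

1.755


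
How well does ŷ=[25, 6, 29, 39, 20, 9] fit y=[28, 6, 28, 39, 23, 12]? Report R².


ȳ = 22.6667
SS_res = Σ(y-ŷ)² = 28
SS_tot = Σ(y-ȳ)² = 715.33
R² = 1 - SS_res/SS_tot = 1 - 0.0391 = 0.9609

0.9609


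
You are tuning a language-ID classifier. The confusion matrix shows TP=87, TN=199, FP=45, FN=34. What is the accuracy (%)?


Accuracy = (TP+TN)/(TP+TN+FP+FN)
= (87+199)/(365)
= 286/365 = 78.36%

78.36%


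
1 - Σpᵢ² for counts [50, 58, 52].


Probabilities: [50/160, 58/160, 52/160] ≈ [0.3125, 0.3625, 0.325]
Σpᵢ² = (2500 + 3364 + 2704)/160² = 8568/25600
Gini = 1 - Σpᵢ² = 1 - 8568/25600 = 0.6653

0.6653


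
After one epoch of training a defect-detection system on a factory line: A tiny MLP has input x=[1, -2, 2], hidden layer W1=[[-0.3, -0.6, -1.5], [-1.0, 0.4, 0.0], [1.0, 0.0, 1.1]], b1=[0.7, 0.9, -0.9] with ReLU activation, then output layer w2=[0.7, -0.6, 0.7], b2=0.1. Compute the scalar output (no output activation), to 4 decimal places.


z1[0] = (-0.3)·(1) + (-0.6)·(-2) + (-1.5)·(2) + 0.7 = -1.4
z1[1] = (-1.0)·(1) + (0.4)·(-2) + (0.0)·(2) + 0.9 = -0.9
z1[2] = (1.0)·(1) + (0.0)·(-2) + (1.1)·(2) - 0.9 = 2.3
h = ReLU(z1) = [0.0, 0.0, 2.3]
output = (0.7)·(0.0) + (-0.6)·(0.0) + (0.7)·(2.3) + 0.1 = 1.71

1.71


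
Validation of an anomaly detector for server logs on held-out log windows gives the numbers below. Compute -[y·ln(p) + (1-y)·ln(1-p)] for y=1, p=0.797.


BCE = -[y·ln(p) + (1-y)·ln(1-p)]
= -1·ln(0.797) - 0
= -ln(0.797) = 0.2269

0.2269


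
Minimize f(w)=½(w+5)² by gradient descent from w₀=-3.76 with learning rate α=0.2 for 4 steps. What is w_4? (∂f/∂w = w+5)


step 1: grad = -3.76+5 = 1.24; w = -3.76 - 0.2·(1.24) = -4.008
step 2: grad = -4.008+5 = 0.992; w = -4.008 - 0.2·(0.992) = -4.2064
step 3: grad = -4.2064+5 = 0.7936; w = -4.2064 - 0.2·(0.7936) = -4.36512
step 4: grad = -4.36512+5 = 0.63488; w = -4.36512 - 0.2·(0.63488) = -4.492096

-4.492096


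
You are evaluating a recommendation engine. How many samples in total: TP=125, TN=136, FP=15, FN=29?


Total = TP + TN + FP + FN
= 125 + 136 + 15 + 29
= 305
(Predicted positive: 140, predicted negative: 165)

305


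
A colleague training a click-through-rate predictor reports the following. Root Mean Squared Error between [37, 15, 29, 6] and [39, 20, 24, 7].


MSE = 55/4 = 13.75
RMSE = √(55/4) = 3.7081

3.7081


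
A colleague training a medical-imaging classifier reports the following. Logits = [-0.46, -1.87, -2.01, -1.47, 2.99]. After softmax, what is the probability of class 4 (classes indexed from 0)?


Exponentials: e^-0.46=0.6313, e^-1.87=0.1541, e^-2.01=0.134, e^-1.47=0.2299, e^2.99=19.8857
Sum = 21.035
Softmax = [0.03, 0.0073, 0.0064, 0.0109, 0.9454]
p[4] = 19.8857/21.035 = 0.9454

0.9454


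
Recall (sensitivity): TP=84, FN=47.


Recall = TP/(TP+FN)
= 84/(84+47)
= 84/131 = 64.12%

64.12%


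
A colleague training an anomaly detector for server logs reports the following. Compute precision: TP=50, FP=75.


Precision = TP/(TP+FP)
= 50/(50+75)
= 50/125 = 40.0%

40.0%


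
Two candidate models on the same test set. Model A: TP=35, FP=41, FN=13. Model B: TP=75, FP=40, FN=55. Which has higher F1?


Model A: P=35/76=0.4605, R=35/48=0.7292, F1=2PR/(P+R)=2TP/(2TP+FP+FN)=70/124=0.5645
Model B: P=75/115=0.6522, R=75/130=0.5769, F1=2PR/(P+R)=2TP/(2TP+FP+FN)=150/245=0.6122
0.5645 < 0.6122 → Model B

Model B


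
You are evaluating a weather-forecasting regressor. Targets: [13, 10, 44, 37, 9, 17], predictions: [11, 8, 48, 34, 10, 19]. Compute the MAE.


Absolute errors: |13-11|=2, |10-8|=2, |44-48|=4, |37-34|=3, |9-10|=1, |17-19|=2
Sum = 14
MAE = 14/6 = 7/3

7/3


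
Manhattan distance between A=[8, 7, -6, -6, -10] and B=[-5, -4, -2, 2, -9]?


d = |8+ 5| + |7+ 4| + |-6+ 2| + |-6-2| + |-10+ 9|
  = 13 + 11 + 4 + 8 + 1
  = 37

37


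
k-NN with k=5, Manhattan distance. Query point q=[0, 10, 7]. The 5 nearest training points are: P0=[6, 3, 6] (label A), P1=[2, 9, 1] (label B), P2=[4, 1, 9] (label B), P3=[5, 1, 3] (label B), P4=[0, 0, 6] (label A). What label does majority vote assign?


d(q,P0) = 14  (label A)
d(q,P1) = 9  (label B)
d(q,P2) = 15  (label B)
d(q,P3) = 18  (label B)
d(q,P4) = 11  (label A)
Votes: A=2, B=3
Majority → B

B


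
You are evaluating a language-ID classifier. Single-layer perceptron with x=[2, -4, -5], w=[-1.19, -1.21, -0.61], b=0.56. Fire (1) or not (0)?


z = (2)·(-1.19) + (-4)·(-1.21) + (-5)·(-0.61) + 0.56
  = 6.07
step(z) = 1 (z≥0)

1


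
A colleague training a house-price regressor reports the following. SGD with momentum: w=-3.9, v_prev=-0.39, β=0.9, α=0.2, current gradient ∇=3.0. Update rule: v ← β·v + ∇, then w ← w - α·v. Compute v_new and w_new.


v_new = 0.9·-0.39 + 3.0 = -0.351 + 3.0 = 2.649
w_new = -3.9 - 0.2·2.649 = -3.9 - 0.5298 = -4.4298

v_new=2.649, w_new=-4.4298


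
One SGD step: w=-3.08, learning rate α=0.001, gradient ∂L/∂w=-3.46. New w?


w_new = w - α·∇
= -3.08 - 0.001·-3.46
= -3.08 + 0.00346
= -3.07654

-3.07654


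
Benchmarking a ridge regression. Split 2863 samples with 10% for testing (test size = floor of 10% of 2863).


Test = ⌊2863·10/100⌋ = 286
Train = 2863 - 286 = 2577

Train: 2577, Test: 286


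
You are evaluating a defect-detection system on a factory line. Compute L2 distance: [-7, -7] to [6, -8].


d = √((-7-6)² + (-7+ 8)²)
  = √(169 + 1)
  = √170 = 13.0384

13.0384


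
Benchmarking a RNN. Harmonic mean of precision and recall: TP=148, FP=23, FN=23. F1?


Precision = 148/171 = 0.8655
Recall = 148/171 = 0.8655
F1 = 2·P·R/(P+R) = 2·TP/(2·TP+FP+FN) = 296/(296+23+23) = 296/342 = 0.8655

0.8655


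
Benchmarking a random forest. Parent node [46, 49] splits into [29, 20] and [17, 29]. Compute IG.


Parent = [46, 49], H_parent = 0.9993
H_left = 0.9755 (n=49), H_right = 0.9503 (n=46)
H_children = (49/95)·0.9755 + (46/95)·0.9503 = 0.9633
IG = 0.9993 - 0.9633 = 0.036

0.036


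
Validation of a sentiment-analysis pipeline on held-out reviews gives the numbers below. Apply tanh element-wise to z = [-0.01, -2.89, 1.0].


tanh(-0.01) = -0.01
tanh(-2.89) = -0.9938
tanh(1.0) = 0.7616
result = [-0.01, -0.9938, 0.7616]

[-0.01, -0.9938, 0.7616]


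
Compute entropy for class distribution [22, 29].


Probabilities: [22/51, 29/51] ≈ [0.4314, 0.5686]
H = -((22/51)·log₂(22/51) + (29/51)·log₂(29/51))
  = 0.9864 bits

0.9864 bits


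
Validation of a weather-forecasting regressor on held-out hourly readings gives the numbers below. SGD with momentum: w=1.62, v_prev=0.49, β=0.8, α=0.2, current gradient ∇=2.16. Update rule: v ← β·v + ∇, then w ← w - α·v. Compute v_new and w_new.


v_new = 0.8·0.49 + 2.16 = 0.392 + 2.16 = 2.552
w_new = 1.62 - 0.2·2.552 = 1.62 - 0.5104 = 1.1096

v_new=2.552, w_new=1.1096


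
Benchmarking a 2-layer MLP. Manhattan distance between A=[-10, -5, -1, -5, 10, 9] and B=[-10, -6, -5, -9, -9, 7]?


d = |-10+ 10| + |-5+ 6| + |-1+ 5| + |-5+ 9| + |10+ 9| + |9-7|
  = 0 + 1 + 4 + 4 + 19 + 2
  = 30

30


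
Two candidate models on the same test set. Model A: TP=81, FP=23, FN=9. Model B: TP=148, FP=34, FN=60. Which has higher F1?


Model A: P=81/104=0.7788, R=81/90=0.9, F1=2PR/(P+R)=2TP/(2TP+FP+FN)=162/194=0.8351
Model B: P=148/182=0.8132, R=148/208=0.7115, F1=2PR/(P+R)=2TP/(2TP+FP+FN)=296/390=0.759
0.8351 > 0.759 → Model A

Model A


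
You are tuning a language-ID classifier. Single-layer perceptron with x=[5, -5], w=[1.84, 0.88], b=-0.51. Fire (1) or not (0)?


z = (5)·(1.84) + (-5)·(0.88) - 0.51
  = 4.29
step(z) = 1 (z≥0)

1


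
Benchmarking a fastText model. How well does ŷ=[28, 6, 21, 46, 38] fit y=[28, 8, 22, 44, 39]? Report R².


ȳ = 28.2
SS_res = Σ(y-ŷ)² = 10
SS_tot = Σ(y-ȳ)² = 812.8
R² = 1 - SS_res/SS_tot = 1 - 0.0123 = 0.9877

0.9877


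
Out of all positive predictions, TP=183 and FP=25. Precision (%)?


Precision = TP/(TP+FP)
= 183/(183+25)
= 183/208 = 87.98%

87.98%


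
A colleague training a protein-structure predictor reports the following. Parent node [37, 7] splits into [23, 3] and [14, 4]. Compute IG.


Parent = [37, 7], H_parent = 0.6321
H_left = 0.5159 (n=26), H_right = 0.7642 (n=18)
H_children = (26/44)·0.5159 + (18/44)·0.7642 = 0.6175
IG = 0.6321 - 0.6175 = 0.0146

0.0146


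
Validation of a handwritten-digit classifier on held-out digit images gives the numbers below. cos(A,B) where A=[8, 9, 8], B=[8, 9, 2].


A·B = 8·8 + 9·9 + 8·2 = 161
‖A‖ = √209 = 14.4568, ‖B‖ = √149 = 12.2066
cos = 161/(√209·√149) = 161/√31141 = 0.9123

0.9123


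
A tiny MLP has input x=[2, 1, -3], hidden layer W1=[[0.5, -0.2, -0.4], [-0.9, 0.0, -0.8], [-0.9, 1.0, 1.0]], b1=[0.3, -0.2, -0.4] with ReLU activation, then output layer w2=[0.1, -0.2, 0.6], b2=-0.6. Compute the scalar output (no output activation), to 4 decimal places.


z1[0] = (0.5)·(2) + (-0.2)·(1) + (-0.4)·(-3) + 0.3 = 2.3
z1[1] = (-0.9)·(2) + (0.0)·(1) + (-0.8)·(-3) - 0.2 = 0.4
z1[2] = (-0.9)·(2) + (1.0)·(1) + (1.0)·(-3) - 0.4 = -4.2
h = ReLU(z1) = [2.3, 0.4, 0.0]
output = (0.1)·(2.3) + (-0.2)·(0.4) + (0.6)·(0.0) - 0.6 = -0.45

-0.45


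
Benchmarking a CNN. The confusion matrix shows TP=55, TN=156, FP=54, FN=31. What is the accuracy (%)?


Accuracy = (TP+TN)/(TP+TN+FP+FN)
= (55+156)/(296)
= 211/296 = 71.28%

71.28%


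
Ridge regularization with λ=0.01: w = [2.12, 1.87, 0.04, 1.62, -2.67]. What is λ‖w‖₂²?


‖w‖₂² = (2.12)² + (1.87)² + (0.04)² + (1.62)² + (-2.67)²
     = 4.4944 + 3.4969 + 0.0016 + 2.6244 + 7.1289
     = 17.7462
λ·‖w‖₂² = 0.01·17.7462 = 0.177462

0.177462


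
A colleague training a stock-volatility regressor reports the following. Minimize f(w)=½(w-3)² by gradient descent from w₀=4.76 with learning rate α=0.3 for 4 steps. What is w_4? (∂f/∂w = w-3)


step 1: grad = 4.76-3 = 1.76; w = 4.76 - 0.3·(1.76) = 4.232
step 2: grad = 4.232-3 = 1.232; w = 4.232 - 0.3·(1.232) = 3.8624
step 3: grad = 3.8624-3 = 0.8624; w = 3.8624 - 0.3·(0.8624) = 3.60368
step 4: grad = 3.60368-3 = 0.60368; w = 3.60368 - 0.3·(0.60368) = 3.422576

3.422576


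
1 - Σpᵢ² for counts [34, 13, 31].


Probabilities: [34/78, 13/78, 31/78] ≈ [0.4359, 0.1667, 0.3974]
Σpᵢ² = (1156 + 169 + 961)/78² = 2286/6084
Gini = 1 - Σpᵢ² = 1 - 2286/6084 = 0.6243

0.6243


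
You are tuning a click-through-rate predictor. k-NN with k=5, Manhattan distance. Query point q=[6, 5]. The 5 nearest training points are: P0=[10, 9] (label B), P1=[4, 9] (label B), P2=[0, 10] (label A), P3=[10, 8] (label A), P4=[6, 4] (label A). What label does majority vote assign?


d(q,P0) = 8  (label B)
d(q,P1) = 6  (label B)
d(q,P2) = 11  (label A)
d(q,P3) = 7  (label A)
d(q,P4) = 1  (label A)
Votes: A=3, B=2
Majority → A

A


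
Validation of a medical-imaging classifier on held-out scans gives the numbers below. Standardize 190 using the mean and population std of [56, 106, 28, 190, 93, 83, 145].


μ = 100.1429, σ = 50.1695
z = (190 - 100.1429)/50.1695 = 1.7911

1.7911


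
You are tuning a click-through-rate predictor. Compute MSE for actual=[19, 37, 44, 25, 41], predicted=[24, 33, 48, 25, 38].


Squared errors: (19-24)²=25, (37-33)²=16, (44-48)²=16, (25-25)²=0, (41-38)²=9
Sum = 66
MSE = 66/5 = 66/5

66/5


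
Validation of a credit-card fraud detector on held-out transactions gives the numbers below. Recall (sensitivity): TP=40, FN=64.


Recall = TP/(TP+FN)
= 40/(40+64)
= 40/104 = 38.46%

38.46%


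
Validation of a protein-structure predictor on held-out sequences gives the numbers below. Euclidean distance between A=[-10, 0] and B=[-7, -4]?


d = √((-10+ 7)² + (0+ 4)²)
  = √(9 + 16)
  = √25 = 5.0

5.0


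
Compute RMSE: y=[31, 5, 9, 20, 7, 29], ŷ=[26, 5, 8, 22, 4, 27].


MSE = 43/6 = 7.1667
RMSE = √(43/6) = 2.6771

2.6771


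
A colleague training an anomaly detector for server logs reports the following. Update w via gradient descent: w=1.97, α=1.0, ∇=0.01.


w_new = w - α·∇
= 1.97 - 1.0·0.01
= 1.97 - 0.01
= 1.96

1.96


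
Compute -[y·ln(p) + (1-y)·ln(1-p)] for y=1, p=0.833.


BCE = -[y·ln(p) + (1-y)·ln(1-p)]
= -1·ln(0.833) - 0
= -ln(0.833) = 0.1827

0.1827


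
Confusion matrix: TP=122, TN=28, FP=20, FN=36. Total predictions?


Total = TP + TN + FP + FN
= 122 + 28 + 20 + 36
= 206
(Predicted positive: 142, predicted negative: 64)

206


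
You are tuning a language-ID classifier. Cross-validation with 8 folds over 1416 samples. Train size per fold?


Fold size = 1416/8 = 177
Training per fold = 1416 - 177 = 1239

1239


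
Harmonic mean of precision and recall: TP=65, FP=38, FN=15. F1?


Precision = 65/103 = 0.6311
Recall = 65/80 = 0.8125
F1 = 2·P·R/(P+R) = 2·TP/(2·TP+FP+FN) = 130/(130+38+15) = 130/183 = 0.7104

0.7104


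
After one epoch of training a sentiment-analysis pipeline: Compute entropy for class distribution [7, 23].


Probabilities: [7/30, 23/30] ≈ [0.2333, 0.7667]
H = -((7/30)·log₂(7/30) + (23/30)·log₂(23/30))
  = 0.7838 bits

0.7838 bits


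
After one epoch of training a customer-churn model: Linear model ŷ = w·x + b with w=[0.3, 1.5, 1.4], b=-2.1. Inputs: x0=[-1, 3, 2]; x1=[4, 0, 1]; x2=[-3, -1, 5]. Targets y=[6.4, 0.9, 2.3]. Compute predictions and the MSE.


ŷ0 = (0.3)·(-1) + (1.5)·(3) + (1.4)·(2) - 2.1 = 4.9
ŷ1 = (0.3)·(4) + (1.5)·(0) + (1.4)·(1) - 2.1 = 0.5
ŷ2 = (0.3)·(-3) + (1.5)·(-1) + (1.4)·(5) - 2.1 = 2.5
errors² = [2.25, 0.16, 0.04]
MSE = 2.4500/3 = 0.8167

0.8167


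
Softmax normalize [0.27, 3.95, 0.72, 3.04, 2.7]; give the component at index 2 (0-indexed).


Exponentials: e^0.27=1.31, e^3.95=51.9354, e^0.72=2.0544, e^3.04=20.9052, e^2.7=14.8797
Sum = 91.0847
Softmax = [0.0144, 0.5702, 0.0226, 0.2295, 0.1634]
p[2] = 2.0544/91.0847 = 0.0226

0.0226


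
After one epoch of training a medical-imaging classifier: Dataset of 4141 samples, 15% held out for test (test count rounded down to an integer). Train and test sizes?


Test = ⌊4141·15/100⌋ = 621
Train = 4141 - 621 = 3520

Train: 3520, Test: 621


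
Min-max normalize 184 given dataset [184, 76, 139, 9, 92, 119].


min=9, max=184
(184-9)/(184-9) = 175/175 = 1.0

1.0


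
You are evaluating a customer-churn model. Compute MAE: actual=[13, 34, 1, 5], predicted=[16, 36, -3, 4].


Absolute errors: |13-16|=3, |34-36|=2, |1+ 3|=4, |5-4|=1
Sum = 10
MAE = 10/4 = 5/2

5/2


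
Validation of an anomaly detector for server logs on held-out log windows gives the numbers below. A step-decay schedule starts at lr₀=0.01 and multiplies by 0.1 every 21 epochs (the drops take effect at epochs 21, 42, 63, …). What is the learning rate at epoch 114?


n_drops = ⌊114/21⌋ = 5
lr = 0.01·0.1^5 = 0.01·0.00001 = 0.0000001

0.0000001


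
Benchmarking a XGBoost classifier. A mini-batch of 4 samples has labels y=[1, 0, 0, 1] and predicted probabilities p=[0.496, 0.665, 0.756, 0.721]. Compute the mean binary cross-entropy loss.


L[0] = -ln(0.496) = 0.7012
L[1] = -ln(1-0.665) = -ln(0.335) = 1.0936
L[2] = -ln(1-0.756) = -ln(0.244) = 1.4106
L[3] = -ln(0.721) = 0.3271
mean = (0.7012 + 1.0936 + 1.4106 + 0.3271)/4 = 0.8831

0.8831


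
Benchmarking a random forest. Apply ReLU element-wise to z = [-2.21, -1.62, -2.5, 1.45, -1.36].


ReLU(-2.21) = max(0, -2.21) = 0.0
ReLU(-1.62) = max(0, -1.62) = 0.0
ReLU(-2.5) = max(0, -2.5) = 0.0
ReLU(1.45) = max(0, 1.45) = 1.45
ReLU(-1.36) = max(0, -1.36) = 0.0
result = [0.0, 0.0, 0.0, 1.45, 0.0]

[0.0, 0.0, 0.0, 1.45, 0.0]


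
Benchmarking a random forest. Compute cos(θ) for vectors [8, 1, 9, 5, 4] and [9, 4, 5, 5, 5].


A·B = 8·9 + 1·4 + 9·5 + 5·5 + 4·5 = 166
‖A‖ = √187 = 13.6748, ‖B‖ = √172 = 13.1149
cos = 166/(√187·√172) = 166/√32164 = 0.9256

0.9256


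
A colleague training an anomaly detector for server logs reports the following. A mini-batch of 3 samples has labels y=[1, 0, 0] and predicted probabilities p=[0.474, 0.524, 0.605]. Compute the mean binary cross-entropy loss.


L[0] = -ln(0.474) = 0.7465
L[1] = -ln(1-0.524) = -ln(0.476) = 0.7423
L[2] = -ln(1-0.605) = -ln(0.395) = 0.9289
mean = (0.7465 + 0.7423 + 0.9289)/3 = 0.8059

0.8059


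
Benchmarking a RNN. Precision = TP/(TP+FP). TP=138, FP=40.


Precision = TP/(TP+FP)
= 138/(138+40)
= 138/178 = 77.53%

77.53%


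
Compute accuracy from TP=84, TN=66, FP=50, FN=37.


Accuracy = (TP+TN)/(TP+TN+FP+FN)
= (84+66)/(237)
= 150/237 = 63.29%

63.29%


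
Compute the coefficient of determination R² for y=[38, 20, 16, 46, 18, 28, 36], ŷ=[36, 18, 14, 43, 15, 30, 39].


ȳ = 28.8571
SS_res = Σ(y-ŷ)² = 43
SS_tot = Σ(y-ȳ)² = 790.86
R² = 1 - SS_res/SS_tot = 1 - 0.0544 = 0.9456

0.9456


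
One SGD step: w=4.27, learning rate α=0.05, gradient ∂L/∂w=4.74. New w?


w_new = w - α·∇
= 4.27 - 0.05·4.74
= 4.27 - 0.237
= 4.033

4.033


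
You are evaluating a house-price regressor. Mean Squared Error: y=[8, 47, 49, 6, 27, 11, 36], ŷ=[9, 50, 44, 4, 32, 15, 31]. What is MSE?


Squared errors: (8-9)²=1, (47-50)²=9, (49-44)²=25, (6-4)²=4, (27-32)²=25, (11-15)²=16, (36-31)²=25
Sum = 105
MSE = 105/7 = 15

15


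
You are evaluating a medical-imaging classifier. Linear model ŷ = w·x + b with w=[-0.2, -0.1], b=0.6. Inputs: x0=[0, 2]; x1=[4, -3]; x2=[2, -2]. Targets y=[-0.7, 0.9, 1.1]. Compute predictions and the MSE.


ŷ0 = (-0.2)·(0) + (-0.1)·(2) + 0.6 = 0.4
ŷ1 = (-0.2)·(4) + (-0.1)·(-3) + 0.6 = 0.1
ŷ2 = (-0.2)·(2) + (-0.1)·(-2) + 0.6 = 0.4
errors² = [1.21, 0.64, 0.49]
MSE = 2.3400/3 = 0.78

0.78
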